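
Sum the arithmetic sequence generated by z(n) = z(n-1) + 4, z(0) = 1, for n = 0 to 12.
Computing the sequence terms: 1, 5, 9, 13, 17, 21, 25, 29, 33, 37, 41, 45, 49
Adding these values together:

325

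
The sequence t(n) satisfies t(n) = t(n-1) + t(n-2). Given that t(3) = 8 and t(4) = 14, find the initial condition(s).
Work backwards using t(k) = t(k+2) - t(k+1):
t(2) = t(4) - t(3) = 14 - 8 = 6
t(1) = t(3) - t(2) = 8 - 6 = 2
t(0) = t(2) - t(1) = 6 - 2 = 4

t(0) = 4, t(1) = 2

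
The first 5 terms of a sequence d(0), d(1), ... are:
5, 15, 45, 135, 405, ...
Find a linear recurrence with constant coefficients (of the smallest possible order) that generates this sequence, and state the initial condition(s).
Look for the lowest-order linear relation among consecutive terms.
Observation: each term is 3× the previous.
Check at n=2: 3·15 = 45. ✓

d(n) = 3 × d(n-1), d(0) = 5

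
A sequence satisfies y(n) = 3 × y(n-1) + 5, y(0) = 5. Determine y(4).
Computing step by step:
y(0) = 5
y(1) = 3 × 5 + 5 = 20
y(2) = 3 × 20 + 5 = 65
y(3) = 3 × 65 + 5 = 200
y(4) = 3 × 200 + 5 = 605

605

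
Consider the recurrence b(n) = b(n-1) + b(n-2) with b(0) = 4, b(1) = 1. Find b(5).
Computing the sequence terms:
4, 1, 5, 6, 11, 17

17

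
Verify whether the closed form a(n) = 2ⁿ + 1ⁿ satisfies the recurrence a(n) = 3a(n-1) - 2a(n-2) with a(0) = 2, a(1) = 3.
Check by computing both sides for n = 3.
From the recurrence with a(0) = 2, a(1) = 3:
  a(0) = 2, a(1) = 3, a(2) = 5, a(3) = 9
  so the recurrence gives a(3) = 9.
From the proposed closed form a(n) = 2ⁿ + 1ⁿ:
  a(3) = 9.
Both sides give 9 at n = 3, and the initial condition(s) match, so the closed form is consistent.

Yes, the closed form is correct.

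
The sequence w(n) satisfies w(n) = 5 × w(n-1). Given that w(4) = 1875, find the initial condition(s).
In general w(n) = 5ⁿ · w(0). At n = 4: w(0) = w(4) / 5^4 = 1875 / 625 = 3.

w(0) = 3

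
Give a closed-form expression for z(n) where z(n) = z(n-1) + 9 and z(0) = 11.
Recurrence: z(n) = z(n-1) + 9, initial: z(0) = 11.
Each step adds 9, so z(n) = z(0) + 9n = 9n + 11.

z(n) = 9n + 11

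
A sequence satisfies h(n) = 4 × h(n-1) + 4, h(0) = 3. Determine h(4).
Computing step by step:
h(0) = 3
h(1) = 4 × 3 + 4 = 16
h(2) = 4 × 16 + 4 = 68
h(3) = 4 × 68 + 4 = 276
h(4) = 4 × 276 + 4 = 1108

1108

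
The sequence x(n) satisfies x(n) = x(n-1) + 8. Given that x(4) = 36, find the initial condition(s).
x(4) = x(0) + 4·8, so x(0) = 36 - 32 = 4.

x(0) = 4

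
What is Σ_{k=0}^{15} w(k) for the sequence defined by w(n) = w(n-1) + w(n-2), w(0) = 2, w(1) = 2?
Computing the sequence terms: 2, 2, 4, 6, 10, 16, 26, 42, 68, 110, 178, 288, 466, 754, 1220, 1974
Adding these values together:

5166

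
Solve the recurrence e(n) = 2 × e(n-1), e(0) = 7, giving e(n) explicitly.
Recurrence: e(n) = 2 × e(n-1), initial: e(0) = 7.
Each term is 2 times the previous, so this is geometric with ratio 2. After n steps: e(n) = e(0)·2ⁿ = 7·2ⁿ.

e(n) = 7·2ⁿ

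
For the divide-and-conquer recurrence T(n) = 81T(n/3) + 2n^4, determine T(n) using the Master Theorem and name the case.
Master Theorem template: T(n) = a·T(n/b) + f(n).
Here: a=81, b=3, f(n)=2n^4
Compute log_b(a) = log_3(81) = 4.
f(n) = 2n^4 = Θ(n^4). Case 2: T(n) = Θ(n^4 log n).

Case 2: T(n) = Θ(n^4 log n)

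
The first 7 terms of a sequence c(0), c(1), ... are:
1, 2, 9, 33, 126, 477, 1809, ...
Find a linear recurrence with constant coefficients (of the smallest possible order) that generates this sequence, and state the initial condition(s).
Look for the lowest-order linear relation among consecutive terms.
Observation: c(n) - 3·c(n-1) - (3)·c(n-2) = 0 holds for the shown terms, and no order-1 relation c(n) = α·c(n-1) + β fits.
Check at n=3: 3·9 + (3)·2 = 33. ✓

c(n) = 3c(n-1) + 3c(n-2), c(0) = 1, c(1) = 2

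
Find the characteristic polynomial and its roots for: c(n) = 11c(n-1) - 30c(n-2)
Substitute c(n) = rⁿ and divide through by rⁿ⁻²: r² - 11r + 30 = 0
Factor: (r - 6)(r - 5) = 0, so r = 6, 5.
General solution: c(n) = A·6ⁿ + B·5ⁿ

Characteristic: r² - 11r + 30 = 0, Roots: r = 6, 5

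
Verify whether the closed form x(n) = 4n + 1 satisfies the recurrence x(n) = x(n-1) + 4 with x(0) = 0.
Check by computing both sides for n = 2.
From the recurrence with x(0) = 0:
  x(0) = 0, x(1) = 4, x(2) = 8
  so the recurrence gives x(2) = 8.
From the proposed closed form x(n) = 4n + 1:
  x(2) = 9.
The recurrence gives 8 but the closed form gives 9, so the closed form does not satisfy the recurrence.

No, the closed form is incorrect.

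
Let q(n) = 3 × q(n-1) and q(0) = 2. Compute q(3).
Computing step by step:
q(0) = 2
q(1) = 3 × 2 = 6
q(2) = 3 × 6 = 18
q(3) = 3 × 18 = 54

54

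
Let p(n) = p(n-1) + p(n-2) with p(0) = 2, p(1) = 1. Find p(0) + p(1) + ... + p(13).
Computing the sequence terms: 2, 1, 3, 4, 7, 11, 18, 29, 47, 76, 123, 199, 322, 521
Adding these values together:

1363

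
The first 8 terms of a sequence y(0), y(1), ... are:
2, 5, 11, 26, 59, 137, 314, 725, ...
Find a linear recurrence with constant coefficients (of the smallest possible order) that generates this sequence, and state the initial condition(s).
Look for the lowest-order linear relation among consecutive terms.
Observation: y(n) - 1·y(n-1) - (3)·y(n-2) = 0 holds for the shown terms, and no order-1 relation y(n) = α·y(n-1) + β fits.
Check at n=3: 1·11 + (3)·5 = 26. ✓

y(n) = y(n-1) + 3y(n-2), y(0) = 2, y(1) = 5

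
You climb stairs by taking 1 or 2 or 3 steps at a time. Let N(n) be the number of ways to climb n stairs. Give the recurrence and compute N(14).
Condition on the size of the last step (1 to 3): before it there were n-1, …, n-3 stairs climbed, and these cases are disjoint, so N(n) = N(n-1) + N(n-2) + N(n-3) (order-3 linear recurrence).
Initial conditions by direct count (compositions of i into parts ≤ 3): N(1) = 1; N(2) = 2; N(3) = 4.
Iterating the recurrence: N(4) = 7, N(5) = 13, N(6) = 24, N(7) = 44, N(8) = 81, N(9) = 149, N(10) = 274, N(11) = 504, N(12) = 927, N(13) = 1705, N(14) = 3136.

N(n) = N(n-1) + N(n-2) + N(n-3), N(1) = 1, N(2) = 2, N(3) = 4; N(14) = 3136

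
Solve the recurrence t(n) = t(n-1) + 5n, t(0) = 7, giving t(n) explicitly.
Recurrence: t(n) = t(n-1) + 5n, initial: t(0) = 7.
Telescoping: t(n) = t(0) + 5·Σᵢ₌₁ⁿ i = 7 + 5·n(n+1)/2.

t(n) = 5·n(n+1)/2 + 7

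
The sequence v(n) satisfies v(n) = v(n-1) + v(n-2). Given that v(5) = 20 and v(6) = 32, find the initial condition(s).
Work backwards using v(k) = v(k+2) - v(k+1):
v(4) = v(6) - v(5) = 32 - 20 = 12
v(3) = v(5) - v(4) = 20 - 12 = 8
v(2) = v(4) - v(3) = 12 - 8 = 4
v(1) = v(3) - v(2) = 8 - 4 = 4
v(0) = v(2) - v(1) = 4 - 4 = 0

v(0) = 0, v(1) = 4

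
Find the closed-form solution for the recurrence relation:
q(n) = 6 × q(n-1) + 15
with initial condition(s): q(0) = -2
Recurrence: q(n) = 6 × q(n-1) + 15, initial: q(0) = -2.
Try q(n) = A·6ⁿ + C. Substituting: A·6ⁿ + C = 6(A·6ⁿ⁻¹ + C) + 15 = A·6ⁿ + 6C + 15, so C = 6C + 15, giving C = -3. Then q(0) = A - 3 = -2 gives A = 1.

q(n) = 6ⁿ - 3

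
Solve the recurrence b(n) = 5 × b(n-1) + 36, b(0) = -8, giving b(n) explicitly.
Recurrence: b(n) = 5 × b(n-1) + 36, initial: b(0) = -8.
Try b(n) = A·5ⁿ + C. Substituting: A·5ⁿ + C = 5(A·5ⁿ⁻¹ + C) + 36 = A·5ⁿ + 5C + 36, so C = 5C + 36, giving C = -9. Then b(0) = A - 9 = -8 gives A = 1.

b(n) = 5ⁿ - 9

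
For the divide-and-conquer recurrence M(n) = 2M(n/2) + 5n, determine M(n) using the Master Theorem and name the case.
Master Theorem template: M(n) = a·M(n/b) + f(n).
Here: a=2, b=2, f(n)=5n
Compute log_b(a) = log_2(2) = 1.
f(n) = 5n = Θ(n). Case 2: M(n) = Θ(n log n).

Case 2: M(n) = Θ(n log n)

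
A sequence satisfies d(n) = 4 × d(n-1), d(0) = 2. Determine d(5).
Computing step by step:
d(0) = 2
d(1) = 4 × 2 = 8
d(2) = 4 × 8 = 32
d(3) = 4 × 32 = 128
d(4) = 4 × 128 = 512
d(5) = 4 × 512 = 2048

2048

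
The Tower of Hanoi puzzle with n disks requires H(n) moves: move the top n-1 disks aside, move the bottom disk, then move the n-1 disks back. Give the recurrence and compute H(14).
Moving n disks = move the top n-1 disks aside (H(n-1) moves) + move the largest disk (1 move) + move the n-1 disks back on top (H(n-1) moves), so H(n) = 2H(n-1) + 1, with H(1) = 1 (a single disk takes one move).
First terms: 1, 3, 7, 15, 31, 63, … — each is one less than a power of 2. Indeed H(n) + 1 = 2(H(n-1) + 1) with H(1) + 1 = 2, so H(n) + 1 = 2ⁿ and H(n) = 2ⁿ - 1.
Hence H(14) = 2^14 - 1 = 16384 - 1 = 16383.

H(n) = 2H(n-1) + 1, H(1) = 1; H(14) = 16383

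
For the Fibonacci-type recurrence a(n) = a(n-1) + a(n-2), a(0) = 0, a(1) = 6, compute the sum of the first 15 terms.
Computing the sequence terms: 0, 6, 6, 12, 18, 30, 48, 78, 126, 204, 330, 534, 864, 1398, 2262
Adding these values together:

5916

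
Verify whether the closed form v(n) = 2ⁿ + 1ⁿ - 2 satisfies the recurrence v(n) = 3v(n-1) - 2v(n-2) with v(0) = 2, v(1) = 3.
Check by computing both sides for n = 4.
From the recurrence with v(0) = 2, v(1) = 3:
  v(0) = 2, v(1) = 3, v(2) = 5, v(3) = 9, v(4) = 17
  so the recurrence gives v(4) = 17.
From the proposed closed form v(n) = 2ⁿ + 1ⁿ - 2:
  v(4) = 15.
The recurrence gives 17 but the closed form gives 15, so the closed form does not satisfy the recurrence.

No, the closed form is incorrect.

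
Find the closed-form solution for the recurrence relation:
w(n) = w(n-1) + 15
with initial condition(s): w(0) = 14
Recurrence: w(n) = w(n-1) + 15, initial: w(0) = 14.
Each step adds 15, so w(n) = w(0) + 15n = 15n + 14.

w(n) = 15n + 14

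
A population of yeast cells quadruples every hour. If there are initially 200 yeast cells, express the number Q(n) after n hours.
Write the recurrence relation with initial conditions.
Each hour multiplies the count by 4, so the count after n hours depends only on the count after n-1 hours: Q(n) = 4 × Q(n-1). The starting count gives Q(0) = 200.
Unrolling n times gives the closed form Q(n) = 200 × 4ⁿ.

Q(n) = 4 × Q(n-1), Q(0) = 200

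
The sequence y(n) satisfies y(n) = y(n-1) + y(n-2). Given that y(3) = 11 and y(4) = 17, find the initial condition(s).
Work backwards using y(k) = y(k+2) - y(k+1):
y(2) = y(4) - y(3) = 17 - 11 = 6
y(1) = y(3) - y(2) = 11 - 6 = 5
y(0) = y(2) - y(1) = 6 - 5 = 1

y(0) = 1, y(1) = 5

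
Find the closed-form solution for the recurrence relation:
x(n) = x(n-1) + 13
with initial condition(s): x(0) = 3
Recurrence: x(n) = x(n-1) + 13, initial: x(0) = 3.
Each step adds 13, so x(n) = x(0) + 13n = 13n + 3.

x(n) = 13n + 3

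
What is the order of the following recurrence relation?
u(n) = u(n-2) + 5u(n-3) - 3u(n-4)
The order is the largest lag k for which u(n-k) appears. Here the deepest term is u(n-4), so the order is 4.

Order 4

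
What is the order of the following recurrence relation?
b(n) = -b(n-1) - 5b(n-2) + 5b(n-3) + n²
The order is the largest lag k for which b(n-k) appears. Here the deepest term is b(n-3) (the n² term is non-homogeneous and does not affect the order), so the order is 3.

Order 3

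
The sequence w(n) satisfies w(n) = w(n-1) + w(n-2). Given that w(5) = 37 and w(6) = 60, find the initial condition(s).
Work backwards using w(k) = w(k+2) - w(k+1):
w(4) = w(6) - w(5) = 60 - 37 = 23
w(3) = w(5) - w(4) = 37 - 23 = 14
w(2) = w(4) - w(3) = 23 - 14 = 9
w(1) = w(3) - w(2) = 14 - 9 = 5
w(0) = w(2) - w(1) = 9 - 5 = 4

w(0) = 4, w(1) = 5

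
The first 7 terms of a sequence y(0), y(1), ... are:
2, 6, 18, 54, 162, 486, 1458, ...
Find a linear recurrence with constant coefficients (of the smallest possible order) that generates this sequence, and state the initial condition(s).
Look for the lowest-order linear relation among consecutive terms.
Observation: each term is 3× the previous.
Check at n=2: 3·6 = 18. ✓

y(n) = 3 × y(n-1), y(0) = 2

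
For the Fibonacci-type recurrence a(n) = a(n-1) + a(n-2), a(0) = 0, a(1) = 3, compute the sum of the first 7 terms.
Computing the sequence terms: 0, 3, 3, 6, 9, 15, 24
Adding these values together:

60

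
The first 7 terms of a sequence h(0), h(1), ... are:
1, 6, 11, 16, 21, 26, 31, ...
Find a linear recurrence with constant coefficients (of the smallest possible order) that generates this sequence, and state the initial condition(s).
Look for the lowest-order linear relation among consecutive terms.
Observation: consecutive differences are constant (= 5).
Check at n=2: 1·6 + 5 = 11. ✓

h(n) = h(n-1) + 5, h(0) = 1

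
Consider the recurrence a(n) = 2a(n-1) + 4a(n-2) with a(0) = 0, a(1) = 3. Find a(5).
Computing the sequence terms:
0, 3, 6, 24, 72, 240

240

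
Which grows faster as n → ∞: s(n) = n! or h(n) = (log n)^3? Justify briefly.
Comparing growth rates:
Growth-rate hierarchy: log n ≺ any polynomial ≺ any exponential cⁿ (c>1) ≺ n! ≺ nⁿ.
factorial dominates polylogarithmic (log n)^3 asymptotically.

s(n) grows faster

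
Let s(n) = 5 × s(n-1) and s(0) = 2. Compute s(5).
Computing step by step:
s(0) = 2
s(1) = 5 × 2 = 10
s(2) = 5 × 10 = 50
s(3) = 5 × 50 = 250
s(4) = 5 × 250 = 1250
s(5) = 5 × 1250 = 6250

6250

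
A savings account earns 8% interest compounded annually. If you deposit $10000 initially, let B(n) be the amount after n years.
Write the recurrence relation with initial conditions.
Each year the balance grows by 8%, i.e. is multiplied by 1 + 8/100 = 1.08, so B(n) = 1.08 × B(n-1). The initial deposit gives B(0) = 10000.
Unrolling gives the closed form B(n) = 10000 × (1.08)ⁿ.

B(n) = 1.08 × B(n-1), B(0) = 10000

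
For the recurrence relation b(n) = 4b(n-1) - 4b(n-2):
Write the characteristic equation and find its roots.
Substitute b(n) = rⁿ and divide through by rⁿ⁻²: r² - 4r + 4 = 0
Factor: (r - 2)² = 0, so r = 2 (double root).
General solution: b(n) = (A + Bn)·2ⁿ

Characteristic: r² - 4r + 4 = 0, Roots: r = 2 (double root)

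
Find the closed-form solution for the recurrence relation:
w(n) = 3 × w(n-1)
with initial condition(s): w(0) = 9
Recurrence: w(n) = 3 × w(n-1), initial: w(0) = 9.
Each term is 3 times the previous, so this is geometric with ratio 3. After n steps: w(n) = w(0)·3ⁿ = 9·3ⁿ.

w(n) = 9·3ⁿ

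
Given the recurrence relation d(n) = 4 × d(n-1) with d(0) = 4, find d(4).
Computing step by step:
d(0) = 4
d(1) = 4 × 4 = 16
d(2) = 4 × 16 = 64
d(3) = 4 × 64 = 256
d(4) = 4 × 256 = 1024

1024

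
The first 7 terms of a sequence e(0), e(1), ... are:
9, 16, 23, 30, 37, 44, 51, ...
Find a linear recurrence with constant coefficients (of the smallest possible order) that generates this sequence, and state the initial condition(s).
Look for the lowest-order linear relation among consecutive terms.
Observation: consecutive differences are constant (= 7).
Check at n=2: 1·16 + 7 = 23. ✓

e(n) = e(n-1) + 7, e(0) = 9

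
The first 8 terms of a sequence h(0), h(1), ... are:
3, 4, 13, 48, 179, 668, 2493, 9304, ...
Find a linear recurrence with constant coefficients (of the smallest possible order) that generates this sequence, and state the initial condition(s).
Look for the lowest-order linear relation among consecutive terms.
Observation: h(n) - 4·h(n-1) - (-1)·h(n-2) = 0 holds for the shown terms, and no order-1 relation h(n) = α·h(n-1) + β fits.
Check at n=3: 4·13 + (-1)·4 = 48. ✓

h(n) = 4h(n-1) - h(n-2), h(0) = 3, h(1) = 4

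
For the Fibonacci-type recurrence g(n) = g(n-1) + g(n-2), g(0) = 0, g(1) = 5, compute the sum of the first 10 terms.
Computing the sequence terms: 0, 5, 5, 10, 15, 25, 40, 65, 105, 170
Adding these values together:

440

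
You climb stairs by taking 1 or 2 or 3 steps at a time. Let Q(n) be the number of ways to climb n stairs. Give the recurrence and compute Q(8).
Condition on the size of the last step (1 to 3): before it there were n-1, …, n-3 stairs climbed, and these cases are disjoint, so Q(n) = Q(n-1) + Q(n-2) + Q(n-3) (order-3 linear recurrence).
Initial conditions by direct count (compositions of i into parts ≤ 3): Q(1) = 1; Q(2) = 2; Q(3) = 4.
Iterating the recurrence: Q(4) = 7, Q(5) = 13, Q(6) = 24, Q(7) = 44, Q(8) = 81.

Q(n) = Q(n-1) + Q(n-2) + Q(n-3), Q(1) = 1, Q(2) = 2, Q(3) = 4; Q(8) = 81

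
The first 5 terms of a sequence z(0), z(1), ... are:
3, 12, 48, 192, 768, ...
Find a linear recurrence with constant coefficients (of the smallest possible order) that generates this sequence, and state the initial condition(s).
Look for the lowest-order linear relation among consecutive terms.
Observation: each term is 4× the previous.
Check at n=2: 4·12 = 48. ✓

z(n) = 4 × z(n-1), z(0) = 3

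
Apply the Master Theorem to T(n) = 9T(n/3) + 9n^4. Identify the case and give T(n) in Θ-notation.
Master Theorem template: T(n) = a·T(n/b) + f(n).
Here: a=9, b=3, f(n)=9n^4
Compute log_b(a) = log_3(9) = 2.
f(n) = 9n^4 = Ω(n^(2+ε)) with ε = 2, and the regularity condition holds (a·f(n/b) = (a/b^4)·f(n) with a/b^4 = 3^-2 < 1). Case 3: T(n) = Θ(f(n)) = Θ(n^4).

Case 3: T(n) = Θ(n^4)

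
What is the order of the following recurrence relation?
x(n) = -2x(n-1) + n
The order is the largest lag k for which x(n-k) appears. Here the deepest term is x(n-1) (the n term is non-homogeneous and does not affect the order), so the order is 1.

Order 1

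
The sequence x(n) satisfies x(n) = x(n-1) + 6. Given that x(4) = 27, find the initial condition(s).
x(4) = x(0) + 4·6, so x(0) = 27 - 24 = 3.

x(0) = 3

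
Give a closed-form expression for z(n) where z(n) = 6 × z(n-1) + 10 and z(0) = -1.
Recurrence: z(n) = 6 × z(n-1) + 10, initial: z(0) = -1.
Try z(n) = A·6ⁿ + C. Substituting: A·6ⁿ + C = 6(A·6ⁿ⁻¹ + C) + 10 = A·6ⁿ + 6C + 10, so C = 6C + 10, giving C = -2. Then z(0) = A - 2 = -1 gives A = 1.

z(n) = 6ⁿ - 2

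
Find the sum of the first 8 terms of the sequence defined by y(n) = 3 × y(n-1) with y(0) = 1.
Computing the sequence terms: 1, 3, 9, 27, 81, 243, 729, 2187
Adding these values together:

3280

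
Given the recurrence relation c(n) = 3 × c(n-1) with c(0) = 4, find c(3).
Computing step by step:
c(0) = 4
c(1) = 3 × 4 = 12
c(2) = 3 × 12 = 36
c(3) = 3 × 36 = 108

108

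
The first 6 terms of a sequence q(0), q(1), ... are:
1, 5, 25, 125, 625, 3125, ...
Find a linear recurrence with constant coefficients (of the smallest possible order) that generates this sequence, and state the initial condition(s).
Look for the lowest-order linear relation among consecutive terms.
Observation: each term is 5× the previous.
Check at n=2: 5·5 = 25. ✓

q(n) = 5 × q(n-1), q(0) = 1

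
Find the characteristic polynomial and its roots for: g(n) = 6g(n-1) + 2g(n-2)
Substitute g(n) = rⁿ and divide through by rⁿ⁻²: r² - 6r - 2 = 0
Discriminant: 6² + 4·2 = 44, not a perfect square, so by the quadratic formula r = (6 ± √44)/2.
General solution: g(n) = A·r₁ⁿ + B·r₂ⁿ where r₁,r₂ = (6 ± √44)/2

Characteristic: r² - 6r - 2 = 0, Roots: r = (6 ± √44)/2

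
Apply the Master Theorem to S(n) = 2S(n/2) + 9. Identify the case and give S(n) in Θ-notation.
Master Theorem template: S(n) = a·S(n/b) + f(n).
Here: a=2, b=2, f(n)=9
Compute log_b(a) = log_2(2) = 1.
f(n) = 9 = O(n^(1-ε)) with ε = 1. Case 1: S(n) = Θ(n^log_b(a)) = Θ(n).

Case 1: S(n) = Θ(n)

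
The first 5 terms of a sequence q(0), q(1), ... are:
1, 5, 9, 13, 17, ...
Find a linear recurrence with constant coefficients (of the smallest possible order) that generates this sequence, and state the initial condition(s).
Look for the lowest-order linear relation among consecutive terms.
Observation: consecutive differences are constant (= 4).
Check at n=2: 1·5 + 4 = 9. ✓

q(n) = q(n-1) + 4, q(0) = 1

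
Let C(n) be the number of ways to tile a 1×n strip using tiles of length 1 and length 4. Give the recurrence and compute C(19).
Condition on the last tile: it has length 1 (leaving a 1×(n-1) strip) or length 4 (leaving a 1×(n-4) strip), so C(n) = C(n-1) + C(n-4) (order-4 linear recurrence).
For 0 ≤ i < 4 only unit tiles fit, so C(i) = 1.
Iterating the recurrence: C(4) = 2, C(5) = 3, C(6) = 4, C(7) = 5, C(8) = 7, C(9) = 10, C(10) = 14, C(11) = 19, C(12) = 26, C(13) = 36, C(14) = 50, C(15) = 69, C(16) = 95, C(17) = 131, C(18) = 181, C(19) = 250.

C(n) = C(n-1) + C(n-4), with C(i) = 1 for 0 ≤ i < 4; C(19) = 250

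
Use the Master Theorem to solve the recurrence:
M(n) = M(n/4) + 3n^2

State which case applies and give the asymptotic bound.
Master Theorem template: M(n) = a·M(n/b) + f(n).
Here: a=1, b=4, f(n)=3n^2
Compute log_b(a) = log_4(1) = 0.
f(n) = 3n^2 = Ω(n^(0+ε)) with ε = 2, and the regularity condition holds (a·f(n/b) = (a/b^2)·f(n) with a/b^2 = 4^-2 < 1). Case 3: M(n) = Θ(f(n)) = Θ(n^2).

Case 3: M(n) = Θ(n^2)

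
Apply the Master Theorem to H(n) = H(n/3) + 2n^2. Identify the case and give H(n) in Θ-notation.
Master Theorem template: H(n) = a·H(n/b) + f(n).
Here: a=1, b=3, f(n)=2n^2
Compute log_b(a) = log_3(1) = 0.
f(n) = 2n^2 = Ω(n^(0+ε)) with ε = 2, and the regularity condition holds (a·f(n/b) = (a/b^2)·f(n) with a/b^2 = 3^-2 < 1). Case 3: H(n) = Θ(f(n)) = Θ(n^2).

Case 3: H(n) = Θ(n^2)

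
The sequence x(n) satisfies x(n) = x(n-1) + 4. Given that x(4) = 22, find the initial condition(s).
x(4) = x(0) + 4·4, so x(0) = 22 - 16 = 6.

x(0) = 6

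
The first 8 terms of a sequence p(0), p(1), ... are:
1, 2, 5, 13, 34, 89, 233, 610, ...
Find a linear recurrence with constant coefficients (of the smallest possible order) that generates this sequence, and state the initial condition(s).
Look for the lowest-order linear relation among consecutive terms.
Observation: p(n) - 3·p(n-1) - (-1)·p(n-2) = 0 holds for the shown terms, and no order-1 relation p(n) = α·p(n-1) + β fits.
Check at n=3: 3·5 + (-1)·2 = 13. ✓

p(n) = 3p(n-1) - p(n-2), p(0) = 1, p(1) = 2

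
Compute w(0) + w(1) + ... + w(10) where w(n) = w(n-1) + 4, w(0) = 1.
Computing the sequence terms: 1, 5, 9, 13, 17, 21, 25, 29, 33, 37, 41
Adding these values together:

231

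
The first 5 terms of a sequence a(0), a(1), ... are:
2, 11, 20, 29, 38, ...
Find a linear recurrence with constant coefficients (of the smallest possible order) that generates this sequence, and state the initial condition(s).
Look for the lowest-order linear relation among consecutive terms.
Observation: consecutive differences are constant (= 9).
Check at n=2: 1·11 + 9 = 20. ✓

a(n) = a(n-1) + 9, a(0) = 2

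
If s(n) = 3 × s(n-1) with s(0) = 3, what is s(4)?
Computing step by step:
s(0) = 3
s(1) = 3 × 3 = 9
s(2) = 3 × 9 = 27
s(3) = 3 × 27 = 81
s(4) = 3 × 81 = 243

243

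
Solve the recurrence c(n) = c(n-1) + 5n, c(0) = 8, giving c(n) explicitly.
Recurrence: c(n) = c(n-1) + 5n, initial: c(0) = 8.
Telescoping: c(n) = c(0) + 5·Σᵢ₌₁ⁿ i = 8 + 5·n(n+1)/2.

c(n) = 5·n(n+1)/2 + 8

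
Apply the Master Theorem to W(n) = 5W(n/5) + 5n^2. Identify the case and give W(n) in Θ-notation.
Master Theorem template: W(n) = a·W(n/b) + f(n).
Here: a=5, b=5, f(n)=5n^2
Compute log_b(a) = log_5(5) = 1.
f(n) = 5n^2 = Ω(n^(1+ε)) with ε = 1, and the regularity condition holds (a·f(n/b) = (a/b^2)·f(n) with a/b^2 = 5^-1 < 1). Case 3: W(n) = Θ(f(n)) = Θ(n^2).

Case 3: W(n) = Θ(n^2)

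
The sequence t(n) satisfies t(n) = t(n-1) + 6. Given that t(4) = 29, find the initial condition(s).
t(4) = t(0) + 4·6, so t(0) = 29 - 24 = 5.

t(0) = 5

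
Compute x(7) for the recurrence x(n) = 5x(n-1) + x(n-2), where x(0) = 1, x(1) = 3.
Computing the sequence terms:
1, 3, 16, 83, 431, 2238, 11621, 60343

60343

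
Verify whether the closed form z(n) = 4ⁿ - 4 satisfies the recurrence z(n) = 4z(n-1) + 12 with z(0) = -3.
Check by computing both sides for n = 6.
From the recurrence with z(0) = -3:
  z(0) = -3, z(1) = 0, z(2) = 12, z(3) = 60, z(4) = 252, z(5) = 1020, z(6) = 4092
  so the recurrence gives z(6) = 4092.
From the proposed closed form z(n) = 4ⁿ - 4:
  z(6) = 4092.
Both sides give 4092 at n = 6, and the initial condition(s) match, so the closed form is consistent.

Yes, the closed form is correct.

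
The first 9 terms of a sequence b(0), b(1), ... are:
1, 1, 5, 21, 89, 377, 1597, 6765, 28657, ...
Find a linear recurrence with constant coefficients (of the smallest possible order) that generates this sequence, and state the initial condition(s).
Look for the lowest-order linear relation among consecutive terms.
Observation: b(n) - 4·b(n-1) - (1)·b(n-2) = 0 holds for the shown terms, and no order-1 relation b(n) = α·b(n-1) + β fits.
Check at n=3: 4·5 + (1)·1 = 21. ✓

b(n) = 4b(n-1) + b(n-2), b(0) = 1, b(1) = 1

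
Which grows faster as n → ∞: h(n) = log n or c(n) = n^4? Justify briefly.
Comparing growth rates:
Growth-rate hierarchy: log n ≺ any polynomial ≺ any exponential cⁿ (c>1) ≺ n! ≺ nⁿ.
polynomial degree 4 dominates logarithmic asymptotically.

c(n) grows faster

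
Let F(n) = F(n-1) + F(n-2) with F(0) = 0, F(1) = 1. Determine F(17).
Computing the sequence terms:
0, 1, 1, 2, 3, 5, 8, 13, 21, 34, 55, 89, 144, 233, 377, 610, 987, 1597

1597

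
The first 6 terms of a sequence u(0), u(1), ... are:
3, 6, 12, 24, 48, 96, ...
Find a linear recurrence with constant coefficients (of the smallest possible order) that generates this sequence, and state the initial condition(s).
Look for the lowest-order linear relation among consecutive terms.
Observation: each term is 2× the previous.
Check at n=2: 2·6 = 12. ✓

u(n) = 2 × u(n-1), u(0) = 3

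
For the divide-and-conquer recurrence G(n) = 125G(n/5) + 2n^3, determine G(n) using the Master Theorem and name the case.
Master Theorem template: G(n) = a·G(n/b) + f(n).
Here: a=125, b=5, f(n)=2n^3
Compute log_b(a) = log_5(125) = 3.
f(n) = 2n^3 = Θ(n^3). Case 2: G(n) = Θ(n^3 log n).

Case 2: G(n) = Θ(n^3 log n)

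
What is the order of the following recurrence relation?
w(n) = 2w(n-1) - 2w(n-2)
The order is the largest lag k for which w(n-k) appears. Here the deepest term is w(n-2), so the order is 2.

Order 2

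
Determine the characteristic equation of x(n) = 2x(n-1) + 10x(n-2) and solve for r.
Substitute x(n) = rⁿ and divide through by rⁿ⁻²: r² - 2r - 10 = 0
Discriminant: 2² + 4·10 = 44, not a perfect square, so by the quadratic formula r = (2 ± √44)/2.
General solution: x(n) = A·r₁ⁿ + B·r₂ⁿ where r₁,r₂ = (2 ± √44)/2

Characteristic: r² - 2r - 10 = 0, Roots: r = (2 ± √44)/2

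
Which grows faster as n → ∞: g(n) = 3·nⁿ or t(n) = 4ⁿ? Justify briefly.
Comparing growth rates:
Growth-rate hierarchy: log n ≺ any polynomial ≺ any exponential cⁿ (c>1) ≺ n! ≺ nⁿ.
super-exponential nⁿ dominates exponential base 4 asymptotically.

g(n) grows faster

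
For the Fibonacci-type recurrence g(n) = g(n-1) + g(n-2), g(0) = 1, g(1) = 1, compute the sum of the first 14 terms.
Computing the sequence terms: 1, 1, 2, 3, 5, 8, 13, 21, 34, 55, 89, 144, 233, 377
Adding these values together:

986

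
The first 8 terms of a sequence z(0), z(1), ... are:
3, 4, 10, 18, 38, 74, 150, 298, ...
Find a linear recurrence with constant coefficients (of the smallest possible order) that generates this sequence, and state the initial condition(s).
Look for the lowest-order linear relation among consecutive terms.
Observation: z(n) - 1·z(n-1) - (2)·z(n-2) = 0 holds for the shown terms, and no order-1 relation z(n) = α·z(n-1) + β fits.
Check at n=3: 1·10 + (2)·4 = 18. ✓

z(n) = z(n-1) + 2z(n-2), z(0) = 3, z(1) = 4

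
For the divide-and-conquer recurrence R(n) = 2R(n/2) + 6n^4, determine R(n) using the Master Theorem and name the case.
Master Theorem template: R(n) = a·R(n/b) + f(n).
Here: a=2, b=2, f(n)=6n^4
Compute log_b(a) = log_2(2) = 1.
f(n) = 6n^4 = Ω(n^(1+ε)) with ε = 3, and the regularity condition holds (a·f(n/b) = (a/b^4)·f(n) with a/b^4 = 2^-3 < 1). Case 3: R(n) = Θ(f(n)) = Θ(n^4).

Case 3: R(n) = Θ(n^4)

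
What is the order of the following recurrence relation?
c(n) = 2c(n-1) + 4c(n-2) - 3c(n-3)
The order is the largest lag k for which c(n-k) appears. Here the deepest term is c(n-3), so the order is 3.

Order 3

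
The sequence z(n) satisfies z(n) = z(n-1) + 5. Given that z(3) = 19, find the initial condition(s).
z(3) = z(0) + 3·5, so z(0) = 19 - 15 = 4.

z(0) = 4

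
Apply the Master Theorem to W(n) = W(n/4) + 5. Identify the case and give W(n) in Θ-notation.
Master Theorem template: W(n) = a·W(n/b) + f(n).
Here: a=1, b=4, f(n)=5
Compute log_b(a) = log_4(1) = 0.
f(n) = 5 = Θ(1). Case 2: W(n) = Θ(log n).

Case 2: W(n) = Θ(log n)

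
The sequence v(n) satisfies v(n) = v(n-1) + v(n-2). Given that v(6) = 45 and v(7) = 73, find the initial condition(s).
Work backwards using v(k) = v(k+2) - v(k+1):
v(5) = v(7) - v(6) = 73 - 45 = 28
v(4) = v(6) - v(5) = 45 - 28 = 17
v(3) = v(5) - v(4) = 28 - 17 = 11
v(2) = v(4) - v(3) = 17 - 11 = 6
v(1) = v(3) - v(2) = 11 - 6 = 5
v(0) = v(2) - v(1) = 6 - 5 = 1

v(0) = 1, v(1) = 5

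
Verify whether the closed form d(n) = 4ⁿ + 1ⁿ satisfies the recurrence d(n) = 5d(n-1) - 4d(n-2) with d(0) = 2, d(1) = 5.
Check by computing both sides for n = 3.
From the recurrence with d(0) = 2, d(1) = 5:
  d(0) = 2, d(1) = 5, d(2) = 17, d(3) = 65
  so the recurrence gives d(3) = 65.
From the proposed closed form d(n) = 4ⁿ + 1ⁿ:
  d(3) = 65.
Both sides give 65 at n = 3, and the initial condition(s) match, so the closed form is consistent.

Yes, the closed form is correct.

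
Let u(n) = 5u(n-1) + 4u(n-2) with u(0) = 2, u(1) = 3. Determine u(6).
Computing the sequence terms:
2, 3, 23, 127, 727, 4143, 23623

23623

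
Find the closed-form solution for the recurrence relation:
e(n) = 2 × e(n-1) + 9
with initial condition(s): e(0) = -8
Recurrence: e(n) = 2 × e(n-1) + 9, initial: e(0) = -8.
Try e(n) = A·2ⁿ + C. Substituting: A·2ⁿ + C = 2(A·2ⁿ⁻¹ + C) + 9 = A·2ⁿ + 2C + 9, so C = 2C + 9, giving C = -9. Then e(0) = A - 9 = -8 gives A = 1.

e(n) = 2ⁿ - 9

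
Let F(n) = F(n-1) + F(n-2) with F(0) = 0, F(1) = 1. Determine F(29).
Computing the sequence terms:
0, 1, 1, 2, 3, 5, 8, 13, 21, 34, 55, 89, 144, 233, 377, 610, 987, 1597, 2584, 4181, 6765, 10946, 17711, 28657, 46368, 75025, 121393, 196418, 317811, 514229

514229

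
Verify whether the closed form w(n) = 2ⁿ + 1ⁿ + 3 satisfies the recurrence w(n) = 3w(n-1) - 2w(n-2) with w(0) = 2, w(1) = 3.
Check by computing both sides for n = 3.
From the recurrence with w(0) = 2, w(1) = 3:
  w(0) = 2, w(1) = 3, w(2) = 5, w(3) = 9
  so the recurrence gives w(3) = 9.
From the proposed closed form w(n) = 2ⁿ + 1ⁿ + 3:
  w(3) = 12.
The recurrence gives 9 but the closed form gives 12, so the closed form does not satisfy the recurrence.

No, the closed form is incorrect.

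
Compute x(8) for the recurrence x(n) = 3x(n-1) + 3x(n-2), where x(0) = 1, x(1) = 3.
Computing the sequence terms:
1, 3, 12, 45, 171, 648, 2457, 9315, 35316

35316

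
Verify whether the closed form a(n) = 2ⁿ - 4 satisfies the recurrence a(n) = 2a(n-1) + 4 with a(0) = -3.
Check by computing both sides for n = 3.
From the recurrence with a(0) = -3:
  a(0) = -3, a(1) = -2, a(2) = 0, a(3) = 4
  so the recurrence gives a(3) = 4.
From the proposed closed form a(n) = 2ⁿ - 4:
  a(3) = 4.
Both sides give 4 at n = 3, and the initial condition(s) match, so the closed form is consistent.

Yes, the closed form is correct.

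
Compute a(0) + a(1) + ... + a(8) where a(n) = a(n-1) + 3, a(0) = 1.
Computing the sequence terms: 1, 4, 7, 10, 13, 16, 19, 22, 25
Adding these values together:

117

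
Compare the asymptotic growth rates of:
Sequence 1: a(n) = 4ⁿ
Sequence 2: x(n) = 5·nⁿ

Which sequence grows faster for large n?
Comparing growth rates:
Growth-rate hierarchy: log n ≺ any polynomial ≺ any exponential cⁿ (c>1) ≺ n! ≺ nⁿ.
super-exponential nⁿ dominates exponential base 4 asymptotically.

x(n) grows faster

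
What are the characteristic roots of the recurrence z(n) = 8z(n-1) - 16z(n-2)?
Substitute z(n) = rⁿ and divide through by rⁿ⁻²: r² - 8r + 16 = 0
Factor: (r - 4)² = 0, so r = 4 (double root).
General solution: z(n) = (A + Bn)·4ⁿ

Characteristic: r² - 8r + 16 = 0, Roots: r = 4 (double root)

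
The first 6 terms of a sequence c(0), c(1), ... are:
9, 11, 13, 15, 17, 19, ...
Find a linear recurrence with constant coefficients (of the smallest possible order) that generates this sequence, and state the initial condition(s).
Look for the lowest-order linear relation among consecutive terms.
Observation: consecutive differences are constant (= 2).
Check at n=2: 1·11 + 2 = 13. ✓

c(n) = c(n-1) + 2, c(0) = 9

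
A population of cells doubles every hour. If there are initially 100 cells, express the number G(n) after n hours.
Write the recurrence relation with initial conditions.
Each hour multiplies the count by 2, so the count after n hours depends only on the count after n-1 hours: G(n) = 2 × G(n-1). The starting count gives G(0) = 100.
Unrolling n times gives the closed form G(n) = 100 × 2ⁿ.

G(n) = 2 × G(n-1), G(0) = 100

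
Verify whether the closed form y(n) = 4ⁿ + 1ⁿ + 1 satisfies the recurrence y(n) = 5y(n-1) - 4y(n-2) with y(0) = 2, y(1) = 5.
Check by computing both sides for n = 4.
From the recurrence with y(0) = 2, y(1) = 5:
  y(0) = 2, y(1) = 5, y(2) = 17, y(3) = 65, y(4) = 257
  so the recurrence gives y(4) = 257.
From the proposed closed form y(n) = 4ⁿ + 1ⁿ + 1:
  y(4) = 258.
The recurrence gives 257 but the closed form gives 258, so the closed form does not satisfy the recurrence.

No, the closed form is incorrect.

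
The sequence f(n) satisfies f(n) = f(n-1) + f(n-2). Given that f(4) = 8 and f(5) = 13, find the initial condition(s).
Work backwards using f(k) = f(k+2) - f(k+1):
f(3) = f(5) - f(4) = 13 - 8 = 5
f(2) = f(4) - f(3) = 8 - 5 = 3
f(1) = f(3) - f(2) = 5 - 3 = 2
f(0) = f(2) - f(1) = 3 - 2 = 1

f(0) = 1, f(1) = 2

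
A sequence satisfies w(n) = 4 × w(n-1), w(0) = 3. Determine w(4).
Computing step by step:
w(0) = 3
w(1) = 4 × 3 = 12
w(2) = 4 × 12 = 48
w(3) = 4 × 48 = 192
w(4) = 4 × 192 = 768

768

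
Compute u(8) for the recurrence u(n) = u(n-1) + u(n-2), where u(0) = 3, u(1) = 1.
Computing the sequence terms:
3, 1, 4, 5, 9, 14, 23, 37, 60

60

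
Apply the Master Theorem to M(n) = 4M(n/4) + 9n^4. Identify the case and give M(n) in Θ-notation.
Master Theorem template: M(n) = a·M(n/b) + f(n).
Here: a=4, b=4, f(n)=9n^4
Compute log_b(a) = log_4(4) = 1.
f(n) = 9n^4 = Ω(n^(1+ε)) with ε = 3, and the regularity condition holds (a·f(n/b) = (a/b^4)·f(n) with a/b^4 = 4^-3 < 1). Case 3: M(n) = Θ(f(n)) = Θ(n^4).

Case 3: M(n) = Θ(n^4)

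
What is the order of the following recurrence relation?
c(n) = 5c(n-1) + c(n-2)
The order is the largest lag k for which c(n-k) appears. Here the deepest term is c(n-2), so the order is 2.

Order 2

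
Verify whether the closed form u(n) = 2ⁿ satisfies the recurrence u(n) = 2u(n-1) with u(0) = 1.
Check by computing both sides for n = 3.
From the recurrence with u(0) = 1:
  u(0) = 1, u(1) = 2, u(2) = 4, u(3) = 8
  so the recurrence gives u(3) = 8.
From the proposed closed form u(n) = 2ⁿ:
  u(3) = 8.
Both sides give 8 at n = 3, and the initial condition(s) match, so the closed form is consistent.

Yes, the closed form is correct.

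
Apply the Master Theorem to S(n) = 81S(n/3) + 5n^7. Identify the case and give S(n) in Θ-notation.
Master Theorem template: S(n) = a·S(n/b) + f(n).
Here: a=81, b=3, f(n)=5n^7
Compute log_b(a) = log_3(81) = 4.
f(n) = 5n^7 = Ω(n^(4+ε)) with ε = 3, and the regularity condition holds (a·f(n/b) = (a/b^7)·f(n) with a/b^7 = 3^-3 < 1). Case 3: S(n) = Θ(f(n)) = Θ(n^7).

Case 3: S(n) = Θ(n^7)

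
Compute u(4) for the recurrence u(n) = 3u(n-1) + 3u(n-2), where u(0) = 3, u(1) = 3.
Computing the sequence terms:
3, 3, 18, 63, 243

243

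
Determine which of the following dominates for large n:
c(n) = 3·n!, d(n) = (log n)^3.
Comparing growth rates:
Growth-rate hierarchy: log n ≺ any polynomial ≺ any exponential cⁿ (c>1) ≺ n! ≺ nⁿ.
factorial dominates polylogarithmic (log n)^3 asymptotically.

c(n) grows faster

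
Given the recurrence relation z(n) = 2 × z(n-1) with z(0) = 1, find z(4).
Computing step by step:
z(0) = 1
z(1) = 2 × 1 = 2
z(2) = 2 × 2 = 4
z(3) = 2 × 4 = 8
z(4) = 2 × 8 = 16

16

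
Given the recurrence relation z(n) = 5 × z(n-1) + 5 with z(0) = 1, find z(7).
Computing step by step:
z(0) = 1
z(1) = 5 × 1 + 5 = 10
z(2) = 5 × 10 + 5 = 55
z(3) = 5 × 55 + 5 = 280
z(4) = 5 × 280 + 5 = 1405
z(5) = 5 × 1405 + 5 = 7030
z(6) = 5 × 7030 + 5 = 35155
z(7) = 5 × 35155 + 5 = 175780

175780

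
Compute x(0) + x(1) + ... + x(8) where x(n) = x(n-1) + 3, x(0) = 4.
Computing the sequence terms: 4, 7, 10, 13, 16, 19, 22, 25, 28
Adding these values together:

144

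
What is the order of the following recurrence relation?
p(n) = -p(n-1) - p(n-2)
The order is the largest lag k for which p(n-k) appears. Here the deepest term is p(n-2), so the order is 2.

Order 2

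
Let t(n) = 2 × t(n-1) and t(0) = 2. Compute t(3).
Computing step by step:
t(0) = 2
t(1) = 2 × 2 = 4
t(2) = 2 × 4 = 8
t(3) = 2 × 8 = 16

16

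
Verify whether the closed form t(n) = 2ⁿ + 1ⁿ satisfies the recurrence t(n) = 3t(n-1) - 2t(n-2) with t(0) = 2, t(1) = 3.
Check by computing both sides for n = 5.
From the recurrence with t(0) = 2, t(1) = 3:
  t(0) = 2, t(1) = 3, t(2) = 5, t(3) = 9, t(4) = 17, t(5) = 33
  so the recurrence gives t(5) = 33.
From the proposed closed form t(n) = 2ⁿ + 1ⁿ:
  t(5) = 33.
Both sides give 33 at n = 5, and the initial condition(s) match, so the closed form is consistent.

Yes, the closed form is correct.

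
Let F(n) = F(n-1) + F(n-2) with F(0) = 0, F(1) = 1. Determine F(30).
Computing the sequence terms:
0, 1, 1, 2, 3, 5, 8, 13, 21, 34, 55, 89, 144, 233, 377, 610, 987, 1597, 2584, 4181, 6765, 10946, 17711, 28657, 46368, 75025, 121393, 196418, 317811, 514229, 832040

832040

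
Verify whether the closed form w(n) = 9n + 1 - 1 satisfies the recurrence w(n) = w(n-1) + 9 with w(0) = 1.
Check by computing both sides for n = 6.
From the recurrence with w(0) = 1:
  w(0) = 1, w(1) = 10, w(2) = 19, w(3) = 28, w(4) = 37, w(5) = 46, w(6) = 55
  so the recurrence gives w(6) = 55.
From the proposed closed form w(n) = 9n + 1 - 1:
  w(6) = 54.
The recurrence gives 55 but the closed form gives 54, so the closed form does not satisfy the recurrence.

No, the closed form is incorrect.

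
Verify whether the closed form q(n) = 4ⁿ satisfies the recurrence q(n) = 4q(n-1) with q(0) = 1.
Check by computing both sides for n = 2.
From the recurrence with q(0) = 1:
  q(0) = 1, q(1) = 4, q(2) = 16
  so the recurrence gives q(2) = 16.
From the proposed closed form q(n) = 4ⁿ:
  q(2) = 16.
Both sides give 16 at n = 2, and the initial condition(s) match, so the closed form is consistent.

Yes, the closed form is correct.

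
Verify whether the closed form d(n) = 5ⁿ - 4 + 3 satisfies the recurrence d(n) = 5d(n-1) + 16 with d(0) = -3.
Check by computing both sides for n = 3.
From the recurrence with d(0) = -3:
  d(0) = -3, d(1) = 1, d(2) = 21, d(3) = 121
  so the recurrence gives d(3) = 121.
From the proposed closed form d(n) = 5ⁿ - 4 + 3:
  d(3) = 124.
The recurrence gives 121 but the closed form gives 124, so the closed form does not satisfy the recurrence.

No, the closed form is incorrect.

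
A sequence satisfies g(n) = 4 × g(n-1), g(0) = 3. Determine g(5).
Computing step by step:
g(0) = 3
g(1) = 4 × 3 = 12
g(2) = 4 × 12 = 48
g(3) = 4 × 48 = 192
g(4) = 4 × 192 = 768
g(5) = 4 × 768 = 3072

3072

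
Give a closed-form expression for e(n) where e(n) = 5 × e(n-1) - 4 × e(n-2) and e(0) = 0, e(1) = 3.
Recurrence: e(n) = 5 × e(n-1) - 4 × e(n-2), initial: e(0) = 0, e(1) = 3.
Characteristic equation: r² - 5r + 4 = 0, which factors as (r - 4)(r - 1) = 0, so r = 4, 1. General solution e(n) = A·4ⁿ + B·1ⁿ. From e(0) = 0: A + B = 0. From e(1) = 3: 4A + 1B = 3. Solving gives A = 1, B = -1.

e(n) = 4ⁿ - 1ⁿ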